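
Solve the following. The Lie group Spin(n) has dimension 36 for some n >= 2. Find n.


dim Spin(n) = dim so(n) = n(n-1)/2.
Solve n(n-1)/2 = 36, i.e. n^2 - n - 72 = 0.
Discriminant = 1 + 8*36 = 289
n = (1 + sqrt(289))/2 = (1 + 17)/2 = 9


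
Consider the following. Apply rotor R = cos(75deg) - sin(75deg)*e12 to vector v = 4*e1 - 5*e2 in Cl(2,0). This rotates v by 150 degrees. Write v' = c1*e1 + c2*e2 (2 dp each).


Rotor R = cos(75deg) - sin(75deg)*e12
Rotation angle theta = 2 * 75 = 150 degrees
v' = R*v*~R rotates v by theta.
cos(150deg) = -0.8660, sin(150deg) = 0.5000
v'_1 = 4*cos(150deg) - (-5)*sin(150deg)
= 4*(-0.8660) - (-5)*0.5000
= -0.96
v'_2 = 4*sin(150deg) + (-5)*cos(150deg)
= 4*0.5000 + (-5)*(-0.8660)
= 6.33
v' = -0.96*e1 + 6.33*e2


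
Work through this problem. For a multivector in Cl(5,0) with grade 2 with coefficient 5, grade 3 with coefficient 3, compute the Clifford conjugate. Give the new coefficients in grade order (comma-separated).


Clifford conjugate sign for grade k: (-1)^(k(k+1)/2)
Grade 2: (-1)^(2*3/2) = (-1)^3 = -1, coeff 5 -> -5
Grade 3: (-1)^(3*4/2) = (-1)^6 = 1, coeff 3 -> 3
Conjugated coefficients: -5, 3


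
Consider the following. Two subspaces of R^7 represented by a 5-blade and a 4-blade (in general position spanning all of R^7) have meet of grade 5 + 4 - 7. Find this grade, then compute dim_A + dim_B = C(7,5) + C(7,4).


Meet grade = grade(A) + grade(B) - n
= 5 + 4 - 7 = 2
C(7,5) = 21
C(7,4) = 35
dim_A + dim_B = 21 + 35 = 56


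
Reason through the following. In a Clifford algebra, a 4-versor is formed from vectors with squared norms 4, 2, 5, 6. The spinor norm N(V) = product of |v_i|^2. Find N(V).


Spinor norm N(V) = |v1|^2 * |v2|^2 * ... * |v4|^2
= 4 * 2 * 5 * 6
Running product: 4, 8, 40, 240
N(V) = 240


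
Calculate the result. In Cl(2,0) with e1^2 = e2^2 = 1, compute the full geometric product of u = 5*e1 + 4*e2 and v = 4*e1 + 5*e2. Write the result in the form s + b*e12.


Expand: (5*e1 + 4*e2)(4*e1 + 5*e2)
= 5*4*e1e1 + 5*5*e1e2 + 4*4*e2e1 + 4*5*e2e2
Using e1^2 = e2^2 = 1, e2e1 = -e1e2:
Scalar part s = 5*4 + 4*5 = 20 + 20 = 40
Bivector part b = 5*5 - 4*4 = 25 - 16 = 9
uv = 40 + 9*e12


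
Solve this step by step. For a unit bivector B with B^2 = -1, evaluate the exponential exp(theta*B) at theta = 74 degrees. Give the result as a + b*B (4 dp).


For a unit bivector B with B^2 = -1, the exponential series gives
e^(theta*B) = cos(theta) + sin(theta)*B (the GA analogue of Euler's formula).
theta = 74 degrees = 1.291544 rad
cos(74 deg) = 0.2756
sin(74 deg) = 0.9613
exp(theta*B) = 0.2756 + 0.9613*B


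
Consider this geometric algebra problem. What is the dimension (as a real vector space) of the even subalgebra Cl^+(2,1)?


Even subalgebra dimension = 2^(n-1)
n = 2 + 1 = 3
2^(3 - 1) = 2^2 = 4
Verification: sum of C(3,k) for even k = 1 + 3 = 4
Result = 4


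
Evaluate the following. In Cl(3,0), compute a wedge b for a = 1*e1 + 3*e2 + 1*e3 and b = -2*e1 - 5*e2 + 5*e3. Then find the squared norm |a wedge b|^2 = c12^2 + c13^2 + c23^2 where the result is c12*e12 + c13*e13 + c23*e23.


a wedge b = (a1*b2 - a2*b1)*e12 + (a1*b3 - a3*b1)*e13 + (a2*b3 - a3*b2)*e23
e12 coeff: 1*(-5) - 3*(-2) = -5 - (-6) = 1
e13 coeff: 1*5 - 1*(-2) = 5 - (-2) = 7
e23 coeff: 3*5 - 1*(-5) = 15 - (-5) = 20
|a wedge b|^2 = 1^2 + 7^2 + 20^2
= 1 + 49 + 400
= 450


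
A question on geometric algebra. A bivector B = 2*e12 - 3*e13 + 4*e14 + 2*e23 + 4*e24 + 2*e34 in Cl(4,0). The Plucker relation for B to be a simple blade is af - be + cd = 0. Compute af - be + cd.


Plucker relation: af - be + cd
a*f = 2*2 = 4
b*e = (-3)*4 = -12
c*d = 4*2 = 8
af - be + cd = 4 - (-12) + 8
= 24


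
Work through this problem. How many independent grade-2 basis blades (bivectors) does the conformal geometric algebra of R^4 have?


The conformal model of R^4 uses Cl(5,1) with m = 4 + 2 = 6 generators.
Number of grade-2 blades = C(m, 2) = C(6, 2)
= 6*5/2 = 15


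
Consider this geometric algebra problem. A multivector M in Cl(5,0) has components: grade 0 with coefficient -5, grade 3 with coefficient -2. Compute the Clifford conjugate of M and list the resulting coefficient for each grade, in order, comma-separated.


Clifford conjugate sign for grade k: (-1)^(k(k+1)/2)
Grade 0: (-1)^(0*1/2) = (-1)^0 = 1, coeff -5 -> -5
Grade 3: (-1)^(3*4/2) = (-1)^6 = 1, coeff -2 -> -2
Conjugated coefficients: -5, -2


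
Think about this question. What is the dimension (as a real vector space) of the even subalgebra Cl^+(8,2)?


Even subalgebra dimension = 2^(n-1)
n = 8 + 2 = 10
2^(10 - 1) = 2^9 = 512
Verification: sum of C(10,k) for even k = 1 + 45 + 210 + 210 + 45 + 1 = 512
Result = 512


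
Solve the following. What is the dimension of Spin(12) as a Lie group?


Spin(n) double-covers SO(n); both have Lie algebra so(n) of dimension n(n-1)/2.
n = 12
n(n-1) = 12 * 11 = 132
dim Spin(12) = 132/2 = 66


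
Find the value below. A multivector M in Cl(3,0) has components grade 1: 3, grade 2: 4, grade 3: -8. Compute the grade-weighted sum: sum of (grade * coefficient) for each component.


Grade-weighted sum = sum of grade_k * coefficient_k
1*3 = 3
2*4 = 8
3*(-8) = -24
Total = 3 + 8 + (-24) = -13


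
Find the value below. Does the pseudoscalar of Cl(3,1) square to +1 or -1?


The pseudoscalar I = e1...e_n (product of all n generators) of Cl(p,q) satisfies I^2 = (-1)^(q + n(n-1)/2).
p = 3, q = 1, n = p + q = 4
n(n-1)/2 = 4 * 3 / 2 = 6
Exponent = q + n(n-1)/2 = 1 + 6 = 7
I^2 = (-1)^7 = -1


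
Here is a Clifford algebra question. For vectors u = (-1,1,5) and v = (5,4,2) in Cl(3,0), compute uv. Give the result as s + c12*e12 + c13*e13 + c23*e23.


In Cl(3,0): e_i^2 = 1, e_ie_j = -e_je_i for i != j.
Scalar part = u . v = (-1)*5 + 1*4 + 5*2
= -5 + 4 + 10 = 9
e12 coeff = (-1)*4 - 1*5 = -4 - 5 = -9
e13 coeff = (-1)*2 - 5*5 = -2 - 25 = -27
e23 coeff = 1*2 - 5*4 = 2 - 20 = -18
uv = 9 - 9*e12 - 27*e13 - 18*e23


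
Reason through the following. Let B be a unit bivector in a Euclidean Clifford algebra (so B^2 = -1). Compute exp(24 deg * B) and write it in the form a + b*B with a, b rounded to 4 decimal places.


For a unit bivector B with B^2 = -1, the exponential series gives
e^(theta*B) = cos(theta) + sin(theta)*B (the GA analogue of Euler's formula).
theta = 24 degrees = 0.418879 rad
cos(24 deg) = 0.9135
sin(24 deg) = 0.4067
exp(theta*B) = 0.9135 + 0.4067*B


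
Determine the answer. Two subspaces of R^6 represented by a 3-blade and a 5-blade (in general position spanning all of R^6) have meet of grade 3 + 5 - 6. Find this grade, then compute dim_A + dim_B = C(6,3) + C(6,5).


Meet grade = grade(A) + grade(B) - n
= 3 + 5 - 6 = 2
C(6,3) = 20
C(6,5) = 6
dim_A + dim_B = 20 + 6 = 26


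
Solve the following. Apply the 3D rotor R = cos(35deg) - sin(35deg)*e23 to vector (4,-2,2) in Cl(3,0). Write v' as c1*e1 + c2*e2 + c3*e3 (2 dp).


Rotor R = cos(35deg) - sin(35deg)*e23
Rotation angle theta = 2 * 35 = 70 degrees in the e23 plane (e2 -> e3).
The component perpendicular to the plane (e1) is invariant: v'_1 = v1 = 4.00
cos(70deg) = 0.3420, sin(70deg) = 0.9397
v'_2 = v2*cos(theta) - v3*sin(theta) = -2*0.3420 - 2*0.9397 = -2.56
v'_3 = v2*sin(theta) + v3*cos(theta) = -2*0.9397 + 2*0.3420 = -1.20
v' = 4.00*e1 - 2.56*e2 - 1.20*e3


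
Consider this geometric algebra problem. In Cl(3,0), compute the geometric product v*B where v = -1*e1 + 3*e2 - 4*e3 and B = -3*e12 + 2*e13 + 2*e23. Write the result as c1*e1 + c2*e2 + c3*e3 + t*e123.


vB has grade-1 (vector) and grade-3 (trivector) parts: vB = (v _| B) + (v ^ B).
Vector part <vB>_1:
  e1: -v2*b12 - v3*b13 = -(3)*(-3) - (-4)*(2) = 17
  e2: v1*b12 - v3*b23 = (-1)*(-3) - (-4)*(2) = 11
  e3: v1*b13 + v2*b23 = (-1)*(2) + (3)*(2) = 4
Trivector part <vB>_3:
  e123: v1*b23 - v2*b13 + v3*b12 = (-1)*(2) - (3)*(2) + (-4)*(-3) = 4
vB = 17*e1 + 11*e2 + 4*e3 + 4*e123


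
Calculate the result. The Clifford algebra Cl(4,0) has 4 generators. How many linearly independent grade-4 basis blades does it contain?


Number of grade-k basis blades in Cl(p,q) with n = p + q is C(n, k).
n = 4 + 0 = 4
C(4, 4) = 4! / (4! * 0!)
= 24 / (24 * 1)
= 1


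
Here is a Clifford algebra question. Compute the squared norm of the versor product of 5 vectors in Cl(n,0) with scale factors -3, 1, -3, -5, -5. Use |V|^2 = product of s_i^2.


Each vector v_i has |v_i|^2 = s_i^2
Squared scales: (-3)^2 = 9, 1^2 = 1, (-3)^2 = 9, (-5)^2 = 25, (-5)^2 = 25
|V|^2 = 9 * 1 * 9 * 25 * 25
= 50625


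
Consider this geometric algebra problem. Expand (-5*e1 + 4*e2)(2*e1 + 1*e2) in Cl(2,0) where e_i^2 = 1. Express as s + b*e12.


Expand: (-5*e1 + 4*e2)(2*e1 + 1*e2)
= (-5)*2*e1e1 + (-5)*1*e1e2 + 4*2*e2e1 + 4*1*e2e2
Using e1^2 = e2^2 = 1, e2e1 = -e1e2:
Scalar part s = (-5)*2 + 4*1 = -10 + 4 = -6
Bivector part b = (-5)*1 - 4*2 = -5 - 8 = -13
uv = -6 - 13*e12


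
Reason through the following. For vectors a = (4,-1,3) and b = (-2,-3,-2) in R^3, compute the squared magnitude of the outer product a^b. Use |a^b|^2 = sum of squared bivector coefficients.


a wedge b = (a1*b2 - a2*b1)*e12 + (a1*b3 - a3*b1)*e13 + (a2*b3 - a3*b2)*e23
e12 coeff: 4*(-3) - (-1)*(-2) = -12 - 2 = -14
e13 coeff: 4*(-2) - 3*(-2) = -8 - (-6) = -2
e23 coeff: (-1)*(-2) - 3*(-3) = 2 - (-9) = 11
|a wedge b|^2 = (-14)^2 + (-2)^2 + 11^2
= 196 + 4 + 121
= 321


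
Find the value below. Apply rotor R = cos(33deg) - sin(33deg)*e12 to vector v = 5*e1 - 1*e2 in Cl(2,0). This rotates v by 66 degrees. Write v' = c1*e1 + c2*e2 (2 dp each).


Rotor R = cos(33deg) - sin(33deg)*e12
Rotation angle theta = 2 * 33 = 66 degrees
v' = R*v*~R rotates v by theta.
cos(66deg) = 0.4067, sin(66deg) = 0.9135
v'_1 = 5*cos(66deg) - (-1)*sin(66deg)
= 5*0.4067 - (-1)*0.9135
= 2.95
v'_2 = 5*sin(66deg) + (-1)*cos(66deg)
= 5*0.9135 + (-1)*0.4067
= 4.16
v' = 2.95*e1 + 4.16*e2


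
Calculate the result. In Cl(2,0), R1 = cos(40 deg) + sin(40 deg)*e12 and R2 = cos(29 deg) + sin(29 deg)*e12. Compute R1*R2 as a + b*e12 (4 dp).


Same-plane rotors commute and their half-angles add:
R1*R2 = cos(a1 + a2) + sin(a1 + a2)*e12.
a1 + a2 = 40 + 29 = 69 deg
cos(69 deg) = 0.3584
sin(69 deg) = 0.9336
R1*R2 = 0.3584 + 0.9336*e12


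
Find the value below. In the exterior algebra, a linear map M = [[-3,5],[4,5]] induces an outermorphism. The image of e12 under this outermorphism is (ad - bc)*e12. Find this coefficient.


The outermorphism of a linear map f sends e1^e2 to f(e1)^f(e2).
f(e1) = -3*e1 + 4*e2
f(e2) = 5*e1 + 5*e2
f(e1) ^ f(e2) = (-3*e1 + 4*e2) ^ (5*e1 + 5*e2)
= (-3)*5*e12 + 4*5*e21
= (-15 - 20)*e12
= -35*e12
Coefficient = -35


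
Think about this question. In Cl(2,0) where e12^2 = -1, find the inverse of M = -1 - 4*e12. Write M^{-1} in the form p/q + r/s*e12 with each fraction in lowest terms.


M = -1 - 4*e12, where e12^2 = -1.
Since M commutes with its reverse ~M = a - b*e12, M * ~M = a^2 - b^2*e12^2 = a^2 + b^2.
So M^{-1} = ~M / (a^2 + b^2) = (a - b*e12)/(a^2 + b^2).
a^2 + b^2 = 1 + 16 = 17
Scalar part = -1/17 = -1/17
Bivector coeff = 4/17 = 4/17
M^{-1} = -1/17 + 4/17*e12


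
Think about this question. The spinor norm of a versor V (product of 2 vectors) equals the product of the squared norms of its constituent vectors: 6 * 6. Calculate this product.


Spinor norm N(V) = |v1|^2 * |v2|^2 * ... * |v2|^2
= 6 * 6
Running product: 6, 36
N(V) = 36


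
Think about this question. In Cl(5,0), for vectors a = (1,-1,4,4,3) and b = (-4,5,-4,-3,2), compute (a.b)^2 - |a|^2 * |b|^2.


a . b = 1*(-4) + (-1)*5 + 4*(-4) + 4*(-3) + 3*2
= -4 + (-5) + (-16) + (-12) + 6 = -31
|a|^2 = 1^2 + (-1)^2 + 4^2 + 4^2 + 3^2 = 43
|b|^2 = (-4)^2 + 5^2 + (-4)^2 + (-3)^2 + 2^2 = 70
(a.b)^2 = (-31)^2 = 961
|a|^2 * |b|^2 = 43 * 70 = 3010
Result = 961 - 3010 = -2049


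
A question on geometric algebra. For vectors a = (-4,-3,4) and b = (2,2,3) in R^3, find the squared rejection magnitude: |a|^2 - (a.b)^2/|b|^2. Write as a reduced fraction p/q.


|a|^2 = (-4)^2 + (-3)^2 + 4^2 = 41
|b|^2 = 2^2 + 2^2 + 3^2 = 17
a . b = (-4)*2 + (-3)*2 + 4*3 = -2
(a.b)^2 = (-2)^2 = 4
|rej|^2 = 41 - 4/17
= (697 - 4)/17
= 693/17
In lowest terms: 693/17


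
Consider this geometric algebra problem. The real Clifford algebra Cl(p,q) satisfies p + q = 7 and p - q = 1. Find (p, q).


We need p + q = 7 and p - q = 1.
Adding: 2p = 7 + 1 = 8, so p = 4.
Then q = 7 - 4 = 3.
(p, q) = (4, 3)


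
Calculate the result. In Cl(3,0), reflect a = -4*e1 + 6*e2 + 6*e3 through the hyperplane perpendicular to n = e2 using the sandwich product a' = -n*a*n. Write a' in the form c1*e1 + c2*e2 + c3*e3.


Reflection formula: a' = -n*a*n, with n = e2 (unit vector, n^2 = 1).
For reflection through hyperplane perp to e2:
The component along e2 flips sign, others stay.
a = (-4, 6, 6)
a' = (-4, -6, 6)
a' = -4*e1 - 6*e2 + 6*e3


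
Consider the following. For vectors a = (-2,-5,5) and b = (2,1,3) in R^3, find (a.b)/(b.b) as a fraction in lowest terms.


Projection coefficient = (a . b) / (b . b)
a . b = (-2)*2 + (-5)*1 + 5*3
= -4 + (-5) + 15 = 6
b . b = 2^2 + 1^2 + 3^2
= 4 + 1 + 9 = 14
Coefficient = 6/14
In lowest terms: 3/7


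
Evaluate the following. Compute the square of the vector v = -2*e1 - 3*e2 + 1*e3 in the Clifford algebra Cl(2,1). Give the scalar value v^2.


v^2 = sum of c_i^2 * e_i^2
Positive signature terms (e_i^2 = +1): (-2)^2 + (-3)^2 = 13
Negative signature terms (e_j^2 = -1): 1^2 = 1
v^2 = 13 - 1 = 12


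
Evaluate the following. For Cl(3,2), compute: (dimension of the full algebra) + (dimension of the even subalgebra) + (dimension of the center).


n = 3 + 2 = 5
Total dim = 2^5 = 32
Even subalgebra dim = 2^4 = 16
n is odd, so center dim = 2
Sum = 32 + 16 + 2 = 50


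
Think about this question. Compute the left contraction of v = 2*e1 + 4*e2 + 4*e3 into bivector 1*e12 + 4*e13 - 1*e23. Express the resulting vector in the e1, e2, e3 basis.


Left contraction v _| B = <vB>_1 (grade-1 part of the geometric product vB).
Using e1_|e12 = e2, e2_|e12 = -e1, e1_|e13 = e3, e3_|e13 = -e1, e2_|e23 = e3, e3_|e23 = -e2:
e1 coeff: -v2*b12 - v3*b13 = -(4)*(1) - (4)*(4) = -20
e2 coeff: v1*b12 - v3*b23 = (2)*(1) - (4)*(-1) = 6
e3 coeff: v1*b13 + v2*b23 = (2)*(4) + (4)*(-1) = 4
v _| B = -20*e1 + 6*e2 + 4*e3


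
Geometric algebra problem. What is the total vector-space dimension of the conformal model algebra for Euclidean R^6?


The conformal model of R^6 uses Cl(7,1): the 6 Euclidean generators plus two extra orthogonal generators e+ (e+^2 = +1) and e- (e-^2 = -1), from which the null vectors e0, einf are built.
Number of generators m = 6 + 2 = 8.
dim Cl(p,q) = 2^m = 2^8 = 256


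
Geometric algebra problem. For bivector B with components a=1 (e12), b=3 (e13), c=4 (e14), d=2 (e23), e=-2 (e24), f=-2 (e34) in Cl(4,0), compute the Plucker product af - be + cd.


Plucker relation: af - be + cd
a*f = 1*(-2) = -2
b*e = 3*(-2) = -6
c*d = 4*2 = 8
af - be + cd = -2 - (-6) + 8
= 12


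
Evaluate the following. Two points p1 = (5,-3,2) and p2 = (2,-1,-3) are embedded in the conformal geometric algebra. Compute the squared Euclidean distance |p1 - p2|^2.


p1 - p2 = (3, -2, 5)
|p1 - p2|^2 = 3^2 + (-2)^2 + 5^2
= 9 + 4 + 25
= 38


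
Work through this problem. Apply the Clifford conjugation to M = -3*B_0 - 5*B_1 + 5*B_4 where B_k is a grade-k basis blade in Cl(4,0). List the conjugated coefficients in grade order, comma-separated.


Clifford conjugate sign for grade k: (-1)^(k(k+1)/2)
Grade 0: (-1)^(0*1/2) = (-1)^0 = 1, coeff -3 -> -3
Grade 1: (-1)^(1*2/2) = (-1)^1 = -1, coeff -5 -> 5
Grade 4: (-1)^(4*5/2) = (-1)^10 = 1, coeff 5 -> 5
Conjugated coefficients: -3, 5, 5


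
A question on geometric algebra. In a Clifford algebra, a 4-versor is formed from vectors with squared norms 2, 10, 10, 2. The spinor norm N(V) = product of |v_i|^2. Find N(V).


Spinor norm N(V) = |v1|^2 * |v2|^2 * ... * |v4|^2
= 2 * 10 * 10 * 2
Running product: 2, 20, 200, 400
N(V) = 400


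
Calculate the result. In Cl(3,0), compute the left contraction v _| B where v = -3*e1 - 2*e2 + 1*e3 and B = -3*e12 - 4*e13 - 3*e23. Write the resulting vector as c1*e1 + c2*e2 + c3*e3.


Left contraction v _| B = <vB>_1 (grade-1 part of the geometric product vB).
Using e1_|e12 = e2, e2_|e12 = -e1, e1_|e13 = e3, e3_|e13 = -e1, e2_|e23 = e3, e3_|e23 = -e2:
e1 coeff: -v2*b12 - v3*b13 = -(-2)*(-3) - (1)*(-4) = -2
e2 coeff: v1*b12 - v3*b23 = (-3)*(-3) - (1)*(-3) = 12
e3 coeff: v1*b13 + v2*b23 = (-3)*(-4) + (-2)*(-3) = 18
v _| B = -2*e1 + 12*e2 + 18*e3


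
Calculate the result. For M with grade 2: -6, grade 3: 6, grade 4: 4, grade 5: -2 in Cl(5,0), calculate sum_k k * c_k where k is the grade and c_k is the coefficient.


Grade-weighted sum = sum of grade_k * coefficient_k
2*(-6) = -12
3*6 = 18
4*4 = 16
5*(-2) = -10
Total = -12 + 18 + 16 + (-10) = 12


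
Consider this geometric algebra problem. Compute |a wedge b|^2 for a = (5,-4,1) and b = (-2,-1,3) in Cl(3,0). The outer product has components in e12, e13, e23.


a wedge b = (a1*b2 - a2*b1)*e12 + (a1*b3 - a3*b1)*e13 + (a2*b3 - a3*b2)*e23
e12 coeff: 5*(-1) - (-4)*(-2) = -5 - 8 = -13
e13 coeff: 5*3 - 1*(-2) = 15 - (-2) = 17
e23 coeff: (-4)*3 - 1*(-1) = -12 - (-1) = -11
|a wedge b|^2 = (-13)^2 + 17^2 + (-11)^2
= 169 + 289 + 121
= 579


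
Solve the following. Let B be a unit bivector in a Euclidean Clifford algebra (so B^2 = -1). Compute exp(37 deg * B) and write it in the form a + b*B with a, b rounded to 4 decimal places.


For a unit bivector B with B^2 = -1, the exponential series gives
e^(theta*B) = cos(theta) + sin(theta)*B (the GA analogue of Euler's formula).
theta = 37 degrees = 0.645772 rad
cos(37 deg) = 0.7986
sin(37 deg) = 0.6018
exp(theta*B) = 0.7986 + 0.6018*B


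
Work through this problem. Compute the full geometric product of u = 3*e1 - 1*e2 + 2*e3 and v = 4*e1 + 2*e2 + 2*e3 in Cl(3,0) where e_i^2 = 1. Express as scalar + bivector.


In Cl(3,0): e_i^2 = 1, e_ie_j = -e_je_i for i != j.
Scalar part = u . v = 3*4 + (-1)*2 + 2*2
= 12 + (-2) + 4 = 14
e12 coeff = 3*2 - (-1)*4 = 6 - (-4) = 10
e13 coeff = 3*2 - 2*4 = 6 - 8 = -2
e23 coeff = (-1)*2 - 2*2 = -2 - 4 = -6
uv = 14 + 10*e12 - 2*e13 - 6*e23


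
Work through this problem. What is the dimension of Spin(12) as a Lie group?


Spin(n) double-covers SO(n); both have Lie algebra so(n) of dimension n(n-1)/2.
n = 12
n(n-1) = 12 * 11 = 132
dim Spin(12) = 132/2 = 66


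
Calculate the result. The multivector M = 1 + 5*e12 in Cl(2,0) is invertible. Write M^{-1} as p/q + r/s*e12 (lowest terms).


M = 1 + 5*e12, where e12^2 = -1.
Since M commutes with its reverse ~M = a - b*e12, M * ~M = a^2 - b^2*e12^2 = a^2 + b^2.
So M^{-1} = ~M / (a^2 + b^2) = (a - b*e12)/(a^2 + b^2).
a^2 + b^2 = 1 + 25 = 26
Scalar part = 1/26 = 1/26
Bivector coeff = -5/26 = -5/26
M^{-1} = 1/26 - 5/26*e12


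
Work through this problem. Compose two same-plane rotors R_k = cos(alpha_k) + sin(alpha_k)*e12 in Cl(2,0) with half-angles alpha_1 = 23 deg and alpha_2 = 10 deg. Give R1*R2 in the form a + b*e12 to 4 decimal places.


Same-plane rotors commute and their half-angles add:
R1*R2 = cos(a1 + a2) + sin(a1 + a2)*e12.
a1 + a2 = 23 + 10 = 33 deg
cos(33 deg) = 0.8387
sin(33 deg) = 0.5446
R1*R2 = 0.8387 + 0.5446*e12


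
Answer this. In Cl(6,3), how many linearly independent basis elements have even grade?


Even subalgebra dimension = 2^(n-1)
n = 6 + 3 = 9
2^(9 - 1) = 2^8 = 256
Verification: sum of C(9,k) for even k = 1 + 36 + 126 + 84 + 9 = 256
Result = 256


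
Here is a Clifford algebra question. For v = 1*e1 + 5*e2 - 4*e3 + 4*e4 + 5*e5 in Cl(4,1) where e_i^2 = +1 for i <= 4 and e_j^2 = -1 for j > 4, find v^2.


v^2 = sum of c_i^2 * e_i^2
Positive signature terms (e_i^2 = +1): 1^2 + 5^2 + (-4)^2 + 4^2 = 58
Negative signature terms (e_j^2 = -1): 5^2 = 25
v^2 = 58 - 25 = 33


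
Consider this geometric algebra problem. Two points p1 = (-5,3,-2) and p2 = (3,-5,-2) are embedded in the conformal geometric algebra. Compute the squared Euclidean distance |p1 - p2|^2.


p1 - p2 = (-8, 8, 0)
|p1 - p2|^2 = (-8)^2 + 8^2 + 0^2
= 64 + 64 + 0
= 128


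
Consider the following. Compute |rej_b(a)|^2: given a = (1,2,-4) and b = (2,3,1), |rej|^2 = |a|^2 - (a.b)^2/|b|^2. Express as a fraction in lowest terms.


|a|^2 = 1^2 + 2^2 + (-4)^2 = 21
|b|^2 = 2^2 + 3^2 + 1^2 = 14
a . b = 1*2 + 2*3 + (-4)*1 = 4
(a.b)^2 = 4^2 = 16
|rej|^2 = 21 - 16/14
= (294 - 16)/14
= 278/14
In lowest terms: 139/7


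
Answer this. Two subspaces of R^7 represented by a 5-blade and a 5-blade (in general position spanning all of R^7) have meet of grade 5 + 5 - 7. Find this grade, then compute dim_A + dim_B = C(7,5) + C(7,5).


Meet grade = grade(A) + grade(B) - n
= 5 + 5 - 7 = 3
C(7,5) = 21
C(7,5) = 21
dim_A + dim_B = 21 + 21 = 42


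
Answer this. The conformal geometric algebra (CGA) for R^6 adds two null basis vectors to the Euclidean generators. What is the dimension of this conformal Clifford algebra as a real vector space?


The conformal model of R^6 uses Cl(7,1): the 6 Euclidean generators plus two extra orthogonal generators e+ (e+^2 = +1) and e- (e-^2 = -1), from which the null vectors e0, einf are built.
Number of generators m = 6 + 2 = 8.
dim Cl(p,q) = 2^m = 2^8 = 256


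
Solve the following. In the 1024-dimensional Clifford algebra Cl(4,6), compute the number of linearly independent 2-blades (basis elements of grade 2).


Number of grade-k basis blades in Cl(p,q) with n = p + q is C(n, k).
n = 4 + 6 = 10
C(10, 2) = 10! / (2! * 8!)
= 3628800 / (2 * 40320)
= 45


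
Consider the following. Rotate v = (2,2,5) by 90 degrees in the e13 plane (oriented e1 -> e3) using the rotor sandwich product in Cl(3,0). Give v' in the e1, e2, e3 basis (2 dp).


Rotor R = cos(45deg) - sin(45deg)*e13
Rotation angle theta = 2 * 45 = 90 degrees in the e13 plane (e1 -> e3).
The component perpendicular to the plane (e2) is invariant: v'_2 = v2 = 2.00
cos(90deg) = 0.0000, sin(90deg) = 1.0000
v'_1 = v1*cos(theta) - v3*sin(theta) = 2*0.0000 - 5*1.0000 = -5.00
v'_3 = v1*sin(theta) + v3*cos(theta) = 2*1.0000 + 5*0.0000 = 2.00
v' = -5.00*e1 + 2.00*e2 + 2.00*e3


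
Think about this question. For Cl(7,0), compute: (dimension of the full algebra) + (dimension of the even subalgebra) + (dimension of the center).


n = 7 + 0 = 7
Total dim = 2^7 = 128
Even subalgebra dim = 2^6 = 64
n is odd, so center dim = 2
Sum = 128 + 64 + 2 = 194


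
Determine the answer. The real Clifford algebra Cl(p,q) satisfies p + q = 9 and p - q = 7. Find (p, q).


We need p + q = 9 and p - q = 7.
Adding: 2p = 9 + 7 = 16, so p = 8.
Then q = 9 - 8 = 1.
(p, q) = (8, 1)


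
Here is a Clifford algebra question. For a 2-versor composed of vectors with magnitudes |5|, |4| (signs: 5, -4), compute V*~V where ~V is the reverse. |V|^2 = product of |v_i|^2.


Each vector v_i has |v_i|^2 = s_i^2
Squared scales: 5^2 = 25, (-4)^2 = 16
|V|^2 = 25 * 16
= 400


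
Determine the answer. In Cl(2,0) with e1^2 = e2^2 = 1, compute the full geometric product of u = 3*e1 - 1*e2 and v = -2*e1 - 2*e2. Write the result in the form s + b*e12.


Expand: (3*e1 - 1*e2)(-2*e1 - 2*e2)
= 3*(-2)*e1e1 + 3*(-2)*e1e2 + (-1)*(-2)*e2e1 + (-1)*(-2)*e2e2
Using e1^2 = e2^2 = 1, e2e1 = -e1e2:
Scalar part s = 3*(-2) + (-1)*(-2) = -6 + 2 = -4
Bivector part b = 3*(-2) - (-1)*(-2) = -6 - 2 = -8
uv = -4 - 8*e12


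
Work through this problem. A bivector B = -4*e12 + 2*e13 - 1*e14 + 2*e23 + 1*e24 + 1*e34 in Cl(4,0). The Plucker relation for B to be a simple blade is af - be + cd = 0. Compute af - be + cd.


Plucker relation: af - be + cd
a*f = (-4)*1 = -4
b*e = 2*1 = 2
c*d = (-1)*2 = -2
af - be + cd = -4 - 2 + (-2)
= -8


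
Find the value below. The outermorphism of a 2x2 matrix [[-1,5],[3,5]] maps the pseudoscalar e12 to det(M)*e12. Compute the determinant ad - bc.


The outermorphism of a linear map f sends e1^e2 to f(e1)^f(e2).
f(e1) = -1*e1 + 3*e2
f(e2) = 5*e1 + 5*e2
f(e1) ^ f(e2) = (-1*e1 + 3*e2) ^ (5*e1 + 5*e2)
= (-1)*5*e12 + 3*5*e21
= (-5 - 15)*e12
= -20*e12
Coefficient = -20


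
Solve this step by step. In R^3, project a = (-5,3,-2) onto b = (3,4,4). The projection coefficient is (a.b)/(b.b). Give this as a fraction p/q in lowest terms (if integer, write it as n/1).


Projection coefficient = (a . b) / (b . b)
a . b = (-5)*3 + 3*4 + (-2)*4
= -15 + 12 + (-8) = -11
b . b = 3^2 + 4^2 + 4^2
= 9 + 16 + 16 = 41
Coefficient = -11/41
In lowest terms: -11/41


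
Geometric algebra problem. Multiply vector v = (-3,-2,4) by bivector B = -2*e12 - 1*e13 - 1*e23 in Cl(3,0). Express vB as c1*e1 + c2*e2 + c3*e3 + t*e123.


vB has grade-1 (vector) and grade-3 (trivector) parts: vB = (v _| B) + (v ^ B).
Vector part <vB>_1:
  e1: -v2*b12 - v3*b13 = -(-2)*(-2) - (4)*(-1) = 0
  e2: v1*b12 - v3*b23 = (-3)*(-2) - (4)*(-1) = 10
  e3: v1*b13 + v2*b23 = (-3)*(-1) + (-2)*(-1) = 5
Trivector part <vB>_3:
  e123: v1*b23 - v2*b13 + v3*b12 = (-3)*(-1) - (-2)*(-1) + (4)*(-2) = -7
vB = 0*e1 + 10*e2 + 5*e3 - 7*e123


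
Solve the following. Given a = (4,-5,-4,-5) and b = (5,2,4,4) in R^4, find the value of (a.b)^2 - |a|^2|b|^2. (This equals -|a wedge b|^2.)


a . b = 4*5 + (-5)*2 + (-4)*4 + (-5)*4
= 20 + (-10) + (-16) + (-20) = -26
|a|^2 = 4^2 + (-5)^2 + (-4)^2 + (-5)^2 = 82
|b|^2 = 5^2 + 2^2 + 4^2 + 4^2 = 61
(a.b)^2 = (-26)^2 = 676
|a|^2 * |b|^2 = 82 * 61 = 5002
Result = 676 - 5002 = -4326


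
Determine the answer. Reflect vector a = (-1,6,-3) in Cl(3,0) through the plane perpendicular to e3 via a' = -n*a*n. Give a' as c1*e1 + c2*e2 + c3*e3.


Reflection formula: a' = -n*a*n, with n = e3 (unit vector, n^2 = 1).
For reflection through hyperplane perp to e3:
The component along e3 flips sign, others stay.
a = (-1, 6, -3)
a' = (-1, 6, 3)
a' = -1*e1 + 6*e2 + 3*e3


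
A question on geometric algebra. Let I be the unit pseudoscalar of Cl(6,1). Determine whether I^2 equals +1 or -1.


The pseudoscalar I = e1...e_n (product of all n generators) of Cl(p,q) satisfies I^2 = (-1)^(q + n(n-1)/2).
p = 6, q = 1, n = p + q = 7
n(n-1)/2 = 7 * 6 / 2 = 21
Exponent = q + n(n-1)/2 = 1 + 21 = 22
I^2 = (-1)^22 = +1


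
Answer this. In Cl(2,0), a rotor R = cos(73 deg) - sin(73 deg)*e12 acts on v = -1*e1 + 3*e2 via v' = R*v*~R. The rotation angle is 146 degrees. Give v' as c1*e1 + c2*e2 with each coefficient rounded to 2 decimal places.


Rotor R = cos(73deg) - sin(73deg)*e12
Rotation angle theta = 2 * 73 = 146 degrees
v' = R*v*~R rotates v by theta.
cos(146deg) = -0.8290, sin(146deg) = 0.5592
v'_1 = -1*cos(146deg) - 3*sin(146deg)
= -1*(-0.8290) - 3*0.5592
= -0.85
v'_2 = -1*sin(146deg) + 3*cos(146deg)
= -1*0.5592 + 3*(-0.8290)
= -3.05
v' = -0.85*e1 - 3.05*e2


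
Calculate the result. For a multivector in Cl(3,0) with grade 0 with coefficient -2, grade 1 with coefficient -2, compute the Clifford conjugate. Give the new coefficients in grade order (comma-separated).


Clifford conjugate sign for grade k: (-1)^(k(k+1)/2)
Grade 0: (-1)^(0*1/2) = (-1)^0 = 1, coeff -2 -> -2
Grade 1: (-1)^(1*2/2) = (-1)^1 = -1, coeff -2 -> 2
Conjugated coefficients: -2, 2


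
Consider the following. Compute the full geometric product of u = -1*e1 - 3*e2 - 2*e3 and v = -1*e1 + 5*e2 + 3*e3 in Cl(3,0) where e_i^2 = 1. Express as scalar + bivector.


In Cl(3,0): e_i^2 = 1, e_ie_j = -e_je_i for i != j.
Scalar part = u . v = (-1)*(-1) + (-3)*5 + (-2)*3
= 1 + (-15) + (-6) = -20
e12 coeff = (-1)*5 - (-3)*(-1) = -5 - 3 = -8
e13 coeff = (-1)*3 - (-2)*(-1) = -3 - 2 = -5
e23 coeff = (-3)*3 - (-2)*5 = -9 - (-10) = 1
uv = -20 - 8*e12 - 5*e13 + 1*e23


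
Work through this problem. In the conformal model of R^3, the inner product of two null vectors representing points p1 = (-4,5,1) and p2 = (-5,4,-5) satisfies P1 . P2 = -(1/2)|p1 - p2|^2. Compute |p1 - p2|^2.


p1 - p2 = (1, 1, 6)
|p1 - p2|^2 = 1^2 + 1^2 + 6^2
= 1 + 1 + 36
= 38


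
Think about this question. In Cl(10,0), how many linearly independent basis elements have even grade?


Even subalgebra dimension = 2^(n-1)
n = 10 + 0 = 10
2^(10 - 1) = 2^9 = 512
Verification: sum of C(10,k) for even k = 1 + 45 + 210 + 210 + 45 + 1 = 512
Result = 512


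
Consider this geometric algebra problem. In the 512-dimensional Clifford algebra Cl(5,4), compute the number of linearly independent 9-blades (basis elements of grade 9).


Number of grade-k basis blades in Cl(p,q) with n = p + q is C(n, k).
n = 5 + 4 = 9
C(9, 9) = 9! / (9! * 0!)
= 362880 / (362880 * 1)
= 1


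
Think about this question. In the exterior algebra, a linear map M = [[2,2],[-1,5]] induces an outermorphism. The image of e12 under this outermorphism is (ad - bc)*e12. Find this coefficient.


The outermorphism of a linear map f sends e1^e2 to f(e1)^f(e2).
f(e1) = 2*e1 - 1*e2
f(e2) = 2*e1 + 5*e2
f(e1) ^ f(e2) = (2*e1 - 1*e2) ^ (2*e1 + 5*e2)
= 2*5*e12 + (-1)*2*e21
= (10 - (-2))*e12
= 12*e12
Coefficient = 12


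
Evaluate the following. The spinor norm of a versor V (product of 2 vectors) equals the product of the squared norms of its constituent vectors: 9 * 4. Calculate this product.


Spinor norm N(V) = |v1|^2 * |v2|^2 * ... * |v2|^2
= 9 * 4
Running product: 9, 36
N(V) = 36


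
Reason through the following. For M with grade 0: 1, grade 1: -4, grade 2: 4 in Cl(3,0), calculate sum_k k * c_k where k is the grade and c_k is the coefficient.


Grade-weighted sum = sum of grade_k * coefficient_k
0*1 = 0
1*(-4) = -4
2*4 = 8
Total = 0 + (-4) + 8 = 4


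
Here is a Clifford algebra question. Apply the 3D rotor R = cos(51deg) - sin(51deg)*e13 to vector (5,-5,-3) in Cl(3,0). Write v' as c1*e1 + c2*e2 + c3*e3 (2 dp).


Rotor R = cos(51deg) - sin(51deg)*e13
Rotation angle theta = 2 * 51 = 102 degrees in the e13 plane (e1 -> e3).
The component perpendicular to the plane (e2) is invariant: v'_2 = v2 = -5.00
cos(102deg) = -0.2079, sin(102deg) = 0.9781
v'_1 = v1*cos(theta) - v3*sin(theta) = 5*(-0.2079) - (-3)*0.9781 = 1.89
v'_3 = v1*sin(theta) + v3*cos(theta) = 5*0.9781 + (-3)*(-0.2079) = 5.51
v' = 1.89*e1 - 5.00*e2 + 5.51*e3


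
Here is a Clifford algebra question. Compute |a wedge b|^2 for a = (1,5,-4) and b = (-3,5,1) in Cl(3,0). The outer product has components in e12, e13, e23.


a wedge b = (a1*b2 - a2*b1)*e12 + (a1*b3 - a3*b1)*e13 + (a2*b3 - a3*b2)*e23
e12 coeff: 1*5 - 5*(-3) = 5 - (-15) = 20
e13 coeff: 1*1 - (-4)*(-3) = 1 - 12 = -11
e23 coeff: 5*1 - (-4)*5 = 5 - (-20) = 25
|a wedge b|^2 = 20^2 + (-11)^2 + 25^2
= 400 + 121 + 625
= 1146


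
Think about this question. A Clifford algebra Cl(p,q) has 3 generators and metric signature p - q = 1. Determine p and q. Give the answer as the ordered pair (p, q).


We need p + q = 3 and p - q = 1.
Adding: 2p = 3 + 1 = 4, so p = 2.
Then q = 3 - 2 = 1.
(p, q) = (2, 1)


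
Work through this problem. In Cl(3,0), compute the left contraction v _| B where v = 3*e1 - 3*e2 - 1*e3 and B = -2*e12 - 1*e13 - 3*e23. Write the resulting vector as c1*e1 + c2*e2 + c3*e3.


Left contraction v _| B = <vB>_1 (grade-1 part of the geometric product vB).
Using e1_|e12 = e2, e2_|e12 = -e1, e1_|e13 = e3, e3_|e13 = -e1, e2_|e23 = e3, e3_|e23 = -e2:
e1 coeff: -v2*b12 - v3*b13 = -(-3)*(-2) - (-1)*(-1) = -7
e2 coeff: v1*b12 - v3*b23 = (3)*(-2) - (-1)*(-3) = -9
e3 coeff: v1*b13 + v2*b23 = (3)*(-1) + (-3)*(-3) = 6
v _| B = -7*e1 - 9*e2 + 6*e3


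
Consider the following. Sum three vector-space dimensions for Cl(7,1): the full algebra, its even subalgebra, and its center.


n = 7 + 1 = 8
Total dim = 2^8 = 256
Even subalgebra dim = 2^7 = 128
n is even, so center dim = 1
Sum = 256 + 128 + 1 = 385


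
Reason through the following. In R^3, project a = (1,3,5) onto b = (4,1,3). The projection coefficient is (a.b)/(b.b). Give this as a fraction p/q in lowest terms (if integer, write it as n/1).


Projection coefficient = (a . b) / (b . b)
a . b = 1*4 + 3*1 + 5*3
= 4 + 3 + 15 = 22
b . b = 4^2 + 1^2 + 3^2
= 16 + 1 + 9 = 26
Coefficient = 22/26
In lowest terms: 11/13


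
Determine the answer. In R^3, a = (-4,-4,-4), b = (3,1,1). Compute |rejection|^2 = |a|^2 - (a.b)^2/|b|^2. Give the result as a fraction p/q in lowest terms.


|a|^2 = (-4)^2 + (-4)^2 + (-4)^2 = 48
|b|^2 = 3^2 + 1^2 + 1^2 = 11
a . b = (-4)*3 + (-4)*1 + (-4)*1 = -20
(a.b)^2 = (-20)^2 = 400
|rej|^2 = 48 - 400/11
= (528 - 400)/11
= 128/11
In lowest terms: 128/11


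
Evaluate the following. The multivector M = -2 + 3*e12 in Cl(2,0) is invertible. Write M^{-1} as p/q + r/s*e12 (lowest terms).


M = -2 + 3*e12, where e12^2 = -1.
Since M commutes with its reverse ~M = a - b*e12, M * ~M = a^2 - b^2*e12^2 = a^2 + b^2.
So M^{-1} = ~M / (a^2 + b^2) = (a - b*e12)/(a^2 + b^2).
a^2 + b^2 = 4 + 9 = 13
Scalar part = -2/13 = -2/13
Bivector coeff = -3/13 = -3/13
M^{-1} = -2/13 - 3/13*e12


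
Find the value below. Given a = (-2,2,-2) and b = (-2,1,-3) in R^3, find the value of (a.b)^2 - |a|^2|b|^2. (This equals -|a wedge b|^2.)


a . b = (-2)*(-2) + 2*1 + (-2)*(-3)
= 4 + 2 + 6 = 12
|a|^2 = (-2)^2 + 2^2 + (-2)^2 = 12
|b|^2 = (-2)^2 + 1^2 + (-3)^2 = 14
(a.b)^2 = 12^2 = 144
|a|^2 * |b|^2 = 12 * 14 = 168
Result = 144 - 168 = -24


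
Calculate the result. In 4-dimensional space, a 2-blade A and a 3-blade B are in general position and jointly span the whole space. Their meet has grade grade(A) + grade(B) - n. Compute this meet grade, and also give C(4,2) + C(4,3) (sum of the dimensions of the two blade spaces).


Meet grade = grade(A) + grade(B) - n
= 2 + 3 - 4 = 1
C(4,2) = 6
C(4,3) = 4
dim_A + dim_B = 6 + 4 = 10


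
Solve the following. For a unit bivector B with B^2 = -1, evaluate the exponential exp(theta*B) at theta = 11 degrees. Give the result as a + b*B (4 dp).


For a unit bivector B with B^2 = -1, the exponential series gives
e^(theta*B) = cos(theta) + sin(theta)*B (the GA analogue of Euler's formula).
theta = 11 degrees = 0.191986 rad
cos(11 deg) = 0.9816
sin(11 deg) = 0.1908
exp(theta*B) = 0.9816 + 0.1908*B


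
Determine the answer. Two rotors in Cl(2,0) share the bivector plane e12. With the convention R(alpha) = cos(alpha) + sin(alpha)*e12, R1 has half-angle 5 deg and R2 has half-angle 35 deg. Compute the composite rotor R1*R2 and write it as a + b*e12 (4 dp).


Same-plane rotors commute and their half-angles add:
R1*R2 = cos(a1 + a2) + sin(a1 + a2)*e12.
a1 + a2 = 5 + 35 = 40 deg
cos(40 deg) = 0.7660
sin(40 deg) = 0.6428
R1*R2 = 0.7660 + 0.6428*e12


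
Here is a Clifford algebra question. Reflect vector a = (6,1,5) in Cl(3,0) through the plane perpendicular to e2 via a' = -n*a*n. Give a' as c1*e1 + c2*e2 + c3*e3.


Reflection formula: a' = -n*a*n, with n = e2 (unit vector, n^2 = 1).
For reflection through hyperplane perp to e2:
The component along e2 flips sign, others stay.
a = (6, 1, 5)
a' = (6, -1, 5)
a' = 6*e1 - 1*e2 + 5*e3


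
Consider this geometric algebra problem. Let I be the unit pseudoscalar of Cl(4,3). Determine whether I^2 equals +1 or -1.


The pseudoscalar I = e1...e_n (product of all n generators) of Cl(p,q) satisfies I^2 = (-1)^(q + n(n-1)/2).
p = 4, q = 3, n = p + q = 7
n(n-1)/2 = 7 * 6 / 2 = 21
Exponent = q + n(n-1)/2 = 3 + 21 = 24
I^2 = (-1)^24 = +1


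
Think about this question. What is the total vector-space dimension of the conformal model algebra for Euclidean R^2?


The conformal model of R^2 uses Cl(3,1): the 2 Euclidean generators plus two extra orthogonal generators e+ (e+^2 = +1) and e- (e-^2 = -1), from which the null vectors e0, einf are built.
Number of generators m = 2 + 2 = 4.
dim Cl(p,q) = 2^m = 2^4 = 16


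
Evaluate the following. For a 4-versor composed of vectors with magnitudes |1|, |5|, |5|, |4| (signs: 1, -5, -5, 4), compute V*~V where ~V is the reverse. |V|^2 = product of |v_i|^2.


Each vector v_i has |v_i|^2 = s_i^2
Squared scales: 1^2 = 1, (-5)^2 = 25, (-5)^2 = 25, 4^2 = 16
|V|^2 = 1 * 25 * 25 * 16
= 10000


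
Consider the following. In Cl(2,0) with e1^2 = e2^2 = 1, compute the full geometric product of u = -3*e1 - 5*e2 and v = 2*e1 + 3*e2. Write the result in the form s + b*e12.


Expand: (-3*e1 - 5*e2)(2*e1 + 3*e2)
= (-3)*2*e1e1 + (-3)*3*e1e2 + (-5)*2*e2e1 + (-5)*3*e2e2
Using e1^2 = e2^2 = 1, e2e1 = -e1e2:
Scalar part s = (-3)*2 + (-5)*3 = -6 + (-15) = -21
Bivector part b = (-3)*3 - (-5)*2 = -9 - (-10) = 1
uv = -21 + 1*e12


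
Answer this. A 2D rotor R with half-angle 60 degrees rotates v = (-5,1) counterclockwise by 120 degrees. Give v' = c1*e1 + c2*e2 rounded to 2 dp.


Rotor R = cos(60deg) - sin(60deg)*e12
Rotation angle theta = 2 * 60 = 120 degrees
v' = R*v*~R rotates v by theta.
cos(120deg) = -0.5000, sin(120deg) = 0.8660
v'_1 = -5*cos(120deg) - 1*sin(120deg)
= -5*(-0.5000) - 1*0.8660
= 1.63
v'_2 = -5*sin(120deg) + 1*cos(120deg)
= -5*0.8660 + 1*(-0.5000)
= -4.83
v' = 1.63*e1 - 4.83*e2


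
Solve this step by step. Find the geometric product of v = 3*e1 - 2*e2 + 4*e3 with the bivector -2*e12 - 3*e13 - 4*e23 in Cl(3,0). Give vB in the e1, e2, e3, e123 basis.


vB has grade-1 (vector) and grade-3 (trivector) parts: vB = (v _| B) + (v ^ B).
Vector part <vB>_1:
  e1: -v2*b12 - v3*b13 = -(-2)*(-2) - (4)*(-3) = 8
  e2: v1*b12 - v3*b23 = (3)*(-2) - (4)*(-4) = 10
  e3: v1*b13 + v2*b23 = (3)*(-3) + (-2)*(-4) = -1
Trivector part <vB>_3:
  e123: v1*b23 - v2*b13 + v3*b12 = (3)*(-4) - (-2)*(-3) + (4)*(-2) = -26
vB = 8*e1 + 10*e2 - 1*e3 - 26*e123


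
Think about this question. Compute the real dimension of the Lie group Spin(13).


Spin(n) double-covers SO(n); both have Lie algebra so(n) of dimension n(n-1)/2.
n = 13
n(n-1) = 13 * 12 = 156
dim Spin(13) = 156/2 = 78


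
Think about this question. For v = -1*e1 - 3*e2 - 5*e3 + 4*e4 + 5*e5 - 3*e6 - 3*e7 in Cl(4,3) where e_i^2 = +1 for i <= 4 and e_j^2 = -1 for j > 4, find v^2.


v^2 = sum of c_i^2 * e_i^2
Positive signature terms (e_i^2 = +1): (-1)^2 + (-3)^2 + (-5)^2 + 4^2 = 51
Negative signature terms (e_j^2 = -1): 5^2 + (-3)^2 + (-3)^2 = 43
v^2 = 51 - 43 = 8


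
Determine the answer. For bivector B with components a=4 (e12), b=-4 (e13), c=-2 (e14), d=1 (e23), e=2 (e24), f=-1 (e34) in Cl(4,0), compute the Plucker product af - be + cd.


Plucker relation: af - be + cd
a*f = 4*(-1) = -4
b*e = (-4)*2 = -8
c*d = (-2)*1 = -2
af - be + cd = -4 - (-8) + (-2)
= 2


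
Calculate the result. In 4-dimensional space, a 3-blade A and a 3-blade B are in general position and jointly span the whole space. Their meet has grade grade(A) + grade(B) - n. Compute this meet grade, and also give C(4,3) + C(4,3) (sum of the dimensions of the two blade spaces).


Meet grade = grade(A) + grade(B) - n
= 3 + 3 - 4 = 2
C(4,3) = 4
C(4,3) = 4
dim_A + dim_B = 4 + 4 = 8


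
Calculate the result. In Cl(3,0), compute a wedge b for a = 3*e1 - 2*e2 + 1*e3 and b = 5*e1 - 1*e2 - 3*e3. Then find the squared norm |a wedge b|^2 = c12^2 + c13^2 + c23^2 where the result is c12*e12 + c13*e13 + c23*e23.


a wedge b = (a1*b2 - a2*b1)*e12 + (a1*b3 - a3*b1)*e13 + (a2*b3 - a3*b2)*e23
e12 coeff: 3*(-1) - (-2)*5 = -3 - (-10) = 7
e13 coeff: 3*(-3) - 1*5 = -9 - 5 = -14
e23 coeff: (-2)*(-3) - 1*(-1) = 6 - (-1) = 7
|a wedge b|^2 = 7^2 + (-14)^2 + 7^2
= 49 + 196 + 49
= 294


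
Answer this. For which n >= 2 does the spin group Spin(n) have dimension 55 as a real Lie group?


dim Spin(n) = dim so(n) = n(n-1)/2.
Solve n(n-1)/2 = 55, i.e. n^2 - n - 110 = 0.
Discriminant = 1 + 8*55 = 441
n = (1 + sqrt(441))/2 = (1 + 21)/2 = 11


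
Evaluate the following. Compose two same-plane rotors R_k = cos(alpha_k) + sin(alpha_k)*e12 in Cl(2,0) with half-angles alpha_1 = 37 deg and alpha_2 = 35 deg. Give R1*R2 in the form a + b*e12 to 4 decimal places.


Same-plane rotors commute and their half-angles add:
R1*R2 = cos(a1 + a2) + sin(a1 + a2)*e12.
a1 + a2 = 37 + 35 = 72 deg
cos(72 deg) = 0.3090
sin(72 deg) = 0.9511
R1*R2 = 0.3090 + 0.9511*e12


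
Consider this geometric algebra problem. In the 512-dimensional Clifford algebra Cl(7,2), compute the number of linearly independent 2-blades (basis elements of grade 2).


Number of grade-k basis blades in Cl(p,q) with n = p + q is C(n, k).
n = 7 + 2 = 9
C(9, 2) = 9! / (2! * 7!)
= 362880 / (2 * 5040)
= 36


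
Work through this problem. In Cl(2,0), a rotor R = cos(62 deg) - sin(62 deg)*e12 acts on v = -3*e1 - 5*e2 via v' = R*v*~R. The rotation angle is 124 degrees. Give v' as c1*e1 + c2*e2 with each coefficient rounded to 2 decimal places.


Rotor R = cos(62deg) - sin(62deg)*e12
Rotation angle theta = 2 * 62 = 124 degrees
v' = R*v*~R rotates v by theta.
cos(124deg) = -0.5592, sin(124deg) = 0.8290
v'_1 = -3*cos(124deg) - (-5)*sin(124deg)
= -3*(-0.5592) - (-5)*0.8290
= 5.82
v'_2 = -3*sin(124deg) + (-5)*cos(124deg)
= -3*0.8290 + (-5)*(-0.5592)
= 0.31
v' = 5.82*e1 + 0.31*e2
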